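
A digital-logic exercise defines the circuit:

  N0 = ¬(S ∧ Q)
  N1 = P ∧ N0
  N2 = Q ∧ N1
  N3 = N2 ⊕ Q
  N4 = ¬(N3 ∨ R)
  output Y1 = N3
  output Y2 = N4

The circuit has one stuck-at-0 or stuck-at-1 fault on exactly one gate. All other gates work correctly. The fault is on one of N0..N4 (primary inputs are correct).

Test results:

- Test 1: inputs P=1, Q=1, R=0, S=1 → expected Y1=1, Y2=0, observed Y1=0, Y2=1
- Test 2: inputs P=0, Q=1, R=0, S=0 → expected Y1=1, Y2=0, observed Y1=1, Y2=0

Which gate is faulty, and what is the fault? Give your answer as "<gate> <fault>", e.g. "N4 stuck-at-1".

N0 stuck-at-1

Fault-free values for test 1 (P=1, Q=1, R=0, S=1): N0=0, N1=0, N2=0, N3=1, N4=0, giving Y1=1, Y2=0. Observed Y1=0, Y2=1.
Test 1: faults giving observed Y1=0, Y2=1 are {N0 stuck-at-1, N1 stuck-at-1, N2 stuck-at-1, N3 stuck-at-0}.
Test 2 (P=0, Q=1, R=0, S=0): fault-free N0=1, N1=0, N2=0, N3=1, N4=0 → Y1=1, Y2=0; observed Y1=1, Y2=0. Eliminates N1 stuck-at-1, N2 stuck-at-1, N3 stuck-at-0.
Only N0 stuck-at-1 is consistent with every test.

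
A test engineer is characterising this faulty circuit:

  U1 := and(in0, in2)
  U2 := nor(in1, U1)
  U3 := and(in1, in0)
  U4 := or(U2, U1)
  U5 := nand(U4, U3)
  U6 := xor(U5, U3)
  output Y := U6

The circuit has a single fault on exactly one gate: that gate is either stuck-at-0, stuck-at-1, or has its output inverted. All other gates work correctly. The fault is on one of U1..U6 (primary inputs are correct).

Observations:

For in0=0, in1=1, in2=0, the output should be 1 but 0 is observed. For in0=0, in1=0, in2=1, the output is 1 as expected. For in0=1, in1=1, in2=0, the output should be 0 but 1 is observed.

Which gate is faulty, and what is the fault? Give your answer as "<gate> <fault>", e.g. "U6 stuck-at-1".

Fault-free values for test 1 (in0=0, in1=1, in2=0): U1=0, U2=0, U3=0, U4=0, U5=1, U6=1, giving Y=1. Observed 0.
Test 1: faults giving observed 0 are {U3 stuck-at-1, U3 inverted output, U5 stuck-at-0, U5 inverted output, U6 stuck-at-0, U6 inverted output}.
Test 2 (in0=0, in1=0, in2=1): fault-free U1=0, U2=1, U3=0, U4=1, U5=1, U6=1 → 1; observed 1. Eliminates U5 stuck-at-0, U5 inverted output, U6 stuck-at-0, U6 inverted output.
Test 3 (in0=1, in1=1, in2=0): fault-free U1=0, U2=0, U3=1, U4=0, U5=1, U6=0 → 0; observed 1. Eliminates U3 stuck-at-1.
Only U3 inverted output is consistent with every test.

U3 inverted output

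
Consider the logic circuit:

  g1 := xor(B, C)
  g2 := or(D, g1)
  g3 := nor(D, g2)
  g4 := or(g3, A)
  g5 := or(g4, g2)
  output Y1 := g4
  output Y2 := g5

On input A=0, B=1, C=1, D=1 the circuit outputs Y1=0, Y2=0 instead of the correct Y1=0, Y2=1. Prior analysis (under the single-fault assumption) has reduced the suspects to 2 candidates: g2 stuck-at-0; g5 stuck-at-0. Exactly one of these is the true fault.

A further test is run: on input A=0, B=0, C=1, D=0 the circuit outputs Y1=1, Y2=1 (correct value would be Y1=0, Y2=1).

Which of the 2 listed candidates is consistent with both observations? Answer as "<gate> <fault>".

Evaluate each candidate on input A=0, B=0, C=1, D=0:
  g2 stuck-at-0: g1=1, g2=0 [stuck-at-0], g3=1, g4=1, g5=1 → Y1=1, Y2=1 — matches
  g5 stuck-at-0: g1=1, g2=1, g3=0, g4=0, g5=0 [stuck-at-0] → Y1=0, Y2=0 — eliminated
Only g2 stuck-at-0 reproduces the observed Y1=1, Y2=1.

g2 stuck-at-0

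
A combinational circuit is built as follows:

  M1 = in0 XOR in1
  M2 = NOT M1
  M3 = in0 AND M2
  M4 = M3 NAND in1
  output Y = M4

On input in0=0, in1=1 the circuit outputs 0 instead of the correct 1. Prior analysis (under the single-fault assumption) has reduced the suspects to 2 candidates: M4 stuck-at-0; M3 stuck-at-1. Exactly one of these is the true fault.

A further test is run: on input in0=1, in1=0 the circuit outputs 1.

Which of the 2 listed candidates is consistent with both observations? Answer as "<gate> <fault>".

M3 stuck-at-1

Evaluate each candidate on input in0=1, in1=0:
  M4 stuck-at-0: M1=1, M2=0, M3=0, M4=0 [stuck-at-0] → 0 — eliminated
  M3 stuck-at-1: M1=1, M2=0, M3=1 [stuck-at-1], M4=1 → 1 — matches
Only M3 stuck-at-1 reproduces the observed 1.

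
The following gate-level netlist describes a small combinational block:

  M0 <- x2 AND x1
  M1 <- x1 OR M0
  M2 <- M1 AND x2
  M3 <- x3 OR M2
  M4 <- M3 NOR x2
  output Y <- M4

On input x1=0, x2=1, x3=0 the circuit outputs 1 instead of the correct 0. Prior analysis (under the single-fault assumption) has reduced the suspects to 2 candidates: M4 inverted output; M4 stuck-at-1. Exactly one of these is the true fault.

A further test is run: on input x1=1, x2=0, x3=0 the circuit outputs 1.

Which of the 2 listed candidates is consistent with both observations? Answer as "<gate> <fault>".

M4 stuck-at-1

Evaluate each candidate on input x1=1, x2=0, x3=0:
  M4 inverted output: M0=0, M1=1, M2=0, M3=0, M4=0 [inverted output] → 0 — eliminated
  M4 stuck-at-1: M0=0, M1=1, M2=0, M3=0, M4=1 [stuck-at-1] → 1 — matches
Only M4 stuck-at-1 reproduces the observed 1.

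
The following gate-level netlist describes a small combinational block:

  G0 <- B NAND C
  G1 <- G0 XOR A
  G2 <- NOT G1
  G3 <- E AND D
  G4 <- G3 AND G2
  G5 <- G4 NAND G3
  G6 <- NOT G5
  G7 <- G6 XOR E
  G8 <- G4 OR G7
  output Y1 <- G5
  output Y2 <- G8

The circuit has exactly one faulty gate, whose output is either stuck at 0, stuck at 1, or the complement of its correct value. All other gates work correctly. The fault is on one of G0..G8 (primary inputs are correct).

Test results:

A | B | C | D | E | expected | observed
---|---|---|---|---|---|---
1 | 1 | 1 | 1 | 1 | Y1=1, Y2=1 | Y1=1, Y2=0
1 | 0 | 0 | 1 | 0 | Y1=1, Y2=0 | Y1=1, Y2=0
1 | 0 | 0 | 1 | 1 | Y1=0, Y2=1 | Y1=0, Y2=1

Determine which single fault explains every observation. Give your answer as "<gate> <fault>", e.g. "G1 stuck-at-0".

Fault-free values for test 1 (A=1, B=1, C=1, D=1, E=1): G0=0, G1=1, G2=0, G3=1, G4=0, G5=1, G6=0, G7=1, G8=1, giving Y1=1, Y2=1. Observed Y1=1, Y2=0.
Test 1: faults giving observed Y1=1, Y2=0 are {G6 stuck-at-1, G6 inverted output, G7 stuck-at-0, G7 inverted output, G8 stuck-at-0, G8 inverted output}.
Test 2 (A=1, B=0, C=0, D=1, E=0): fault-free G0=1, G1=0, G2=1, G3=0, G4=0, G5=1, G6=0, G7=0, G8=0 → Y1=1, Y2=0; observed Y1=1, Y2=0. Eliminates G6 stuck-at-1, G6 inverted output, G7 inverted output, G8 inverted output.
Test 3 (A=1, B=0, C=0, D=1, E=1): fault-free G0=1, G1=0, G2=1, G3=1, G4=1, G5=0, G6=1, G7=0, G8=1 → Y1=0, Y2=1; observed Y1=0, Y2=1. Eliminates G8 stuck-at-0.
Only G7 stuck-at-0 is consistent with every test.

G7 stuck-at-0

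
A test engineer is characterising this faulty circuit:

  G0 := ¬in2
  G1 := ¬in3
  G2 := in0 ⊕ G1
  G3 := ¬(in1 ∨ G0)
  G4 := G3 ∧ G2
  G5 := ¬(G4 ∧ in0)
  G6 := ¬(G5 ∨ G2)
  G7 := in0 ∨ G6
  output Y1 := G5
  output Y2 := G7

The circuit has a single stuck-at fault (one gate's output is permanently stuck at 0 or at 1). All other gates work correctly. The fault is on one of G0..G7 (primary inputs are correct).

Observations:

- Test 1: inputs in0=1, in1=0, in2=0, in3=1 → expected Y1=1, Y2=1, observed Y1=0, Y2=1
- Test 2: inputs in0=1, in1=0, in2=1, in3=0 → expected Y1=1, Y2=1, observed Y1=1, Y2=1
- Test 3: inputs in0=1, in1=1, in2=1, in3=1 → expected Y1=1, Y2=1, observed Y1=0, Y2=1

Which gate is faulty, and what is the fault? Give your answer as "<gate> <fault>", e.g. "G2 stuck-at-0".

Fault-free values for test 1 (in0=1, in1=0, in2=0, in3=1): G0=1, G1=0, G2=1, G3=0, G4=0, G5=1, G6=0, G7=1, giving Y1=1, Y2=1. Observed Y1=0, Y2=1.
Test 1: faults giving observed Y1=0, Y2=1 are {G0 stuck-at-0, G3 stuck-at-1, G4 stuck-at-1, G5 stuck-at-0}.
Test 2 (in0=1, in1=0, in2=1, in3=0): fault-free G0=0, G1=1, G2=0, G3=1, G4=0, G5=1, G6=0, G7=1 → Y1=1, Y2=1; observed Y1=1, Y2=1. Eliminates G4 stuck-at-1, G5 stuck-at-0.
Test 3 (in0=1, in1=1, in2=1, in3=1): fault-free G0=0, G1=0, G2=1, G3=0, G4=0, G5=1, G6=0, G7=1 → Y1=1, Y2=1; observed Y1=0, Y2=1. Eliminates G0 stuck-at-0.
Only G3 stuck-at-1 is consistent with every test.

G3 stuck-at-1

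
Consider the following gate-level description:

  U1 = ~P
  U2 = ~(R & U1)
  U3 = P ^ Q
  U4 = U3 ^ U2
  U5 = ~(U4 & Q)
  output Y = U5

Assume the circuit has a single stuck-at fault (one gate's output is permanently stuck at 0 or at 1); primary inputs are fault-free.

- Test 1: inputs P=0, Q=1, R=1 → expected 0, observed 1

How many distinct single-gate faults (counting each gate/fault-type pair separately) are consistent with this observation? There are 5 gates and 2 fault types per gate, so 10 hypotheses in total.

5

Fault-free: U1=1, U2=0, U3=1, U4=1, U5=0 → 0. Observed 1.
  U1 stuck-at-0: output 1 ✓
  U1 stuck-at-1: output 0 ✗
  U2 stuck-at-0: output 0 ✗
  U2 stuck-at-1: output 1 ✓
  U3 stuck-at-0: output 1 ✓
  U3 stuck-at-1: output 0 ✗
  U4 stuck-at-0: output 1 ✓
  U4 stuck-at-1: output 0 ✗
  U5 stuck-at-0: output 0 ✗
  U5 stuck-at-1: output 1 ✓
Consistent faults: {U1 stuck-at-0, U2 stuck-at-1, U3 stuck-at-0, U4 stuck-at-0, U5 stuck-at-1} — 5 in all.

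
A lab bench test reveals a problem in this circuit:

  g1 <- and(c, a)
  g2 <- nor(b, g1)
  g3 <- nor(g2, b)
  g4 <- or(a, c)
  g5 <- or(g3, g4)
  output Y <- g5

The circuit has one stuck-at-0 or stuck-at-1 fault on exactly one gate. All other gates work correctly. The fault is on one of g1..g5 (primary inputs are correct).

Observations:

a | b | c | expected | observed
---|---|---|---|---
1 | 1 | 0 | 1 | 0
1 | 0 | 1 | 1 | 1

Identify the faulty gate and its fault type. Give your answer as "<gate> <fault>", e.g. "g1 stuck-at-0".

g4 stuck-at-0

Fault-free values for test 1 (a=1, b=1, c=0): g1=0, g2=0, g3=0, g4=1, g5=1, giving Y=1. Observed 0.
Test 1: faults giving observed 0 are {g4 stuck-at-0, g5 stuck-at-0}.
Test 2 (a=1, b=0, c=1): fault-free g1=1, g2=0, g3=1, g4=1, g5=1 → 1; observed 1. Eliminates g5 stuck-at-0.
Only g4 stuck-at-0 is consistent with every test.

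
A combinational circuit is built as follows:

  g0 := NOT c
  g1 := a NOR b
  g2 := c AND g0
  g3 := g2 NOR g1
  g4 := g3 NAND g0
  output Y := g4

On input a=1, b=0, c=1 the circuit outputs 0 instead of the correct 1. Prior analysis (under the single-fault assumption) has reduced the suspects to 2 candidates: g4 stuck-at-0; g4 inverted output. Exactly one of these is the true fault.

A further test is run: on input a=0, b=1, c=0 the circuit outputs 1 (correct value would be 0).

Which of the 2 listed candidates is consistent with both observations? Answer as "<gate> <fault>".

g4 inverted output

Evaluate each candidate on input a=0, b=1, c=0:
  g4 stuck-at-0: g0=1, g1=0, g2=0, g3=1, g4=0 [stuck-at-0] → 0 — eliminated
  g4 inverted output: g0=1, g1=0, g2=0, g3=1, g4=1 [inverted output] → 1 — matches
Only g4 inverted output reproduces the observed 1.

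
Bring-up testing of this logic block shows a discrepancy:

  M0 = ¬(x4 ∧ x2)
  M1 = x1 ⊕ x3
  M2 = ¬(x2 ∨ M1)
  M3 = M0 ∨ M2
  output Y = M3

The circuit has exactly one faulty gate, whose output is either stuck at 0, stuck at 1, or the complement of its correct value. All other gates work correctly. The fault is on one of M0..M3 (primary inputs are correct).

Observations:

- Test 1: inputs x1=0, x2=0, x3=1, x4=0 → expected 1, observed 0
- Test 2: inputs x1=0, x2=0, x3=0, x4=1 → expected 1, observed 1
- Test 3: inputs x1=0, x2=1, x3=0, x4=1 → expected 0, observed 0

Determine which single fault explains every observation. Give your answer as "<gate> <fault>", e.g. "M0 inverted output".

Fault-free values for test 1 (x1=0, x2=0, x3=1, x4=0): M0=1, M1=1, M2=0, M3=1, giving Y=1. Observed 0.
Test 1: faults giving observed 0 are {M0 stuck-at-0, M0 inverted output, M3 stuck-at-0, M3 inverted output}.
Test 2 (x1=0, x2=0, x3=0, x4=1): fault-free M0=1, M1=0, M2=1, M3=1 → 1; observed 1. Eliminates M3 stuck-at-0, M3 inverted output.
Test 3 (x1=0, x2=1, x3=0, x4=1): fault-free M0=0, M1=0, M2=0, M3=0 → 0; observed 0. Eliminates M0 inverted output.
Only M0 stuck-at-0 is consistent with every test.

M0 stuck-at-0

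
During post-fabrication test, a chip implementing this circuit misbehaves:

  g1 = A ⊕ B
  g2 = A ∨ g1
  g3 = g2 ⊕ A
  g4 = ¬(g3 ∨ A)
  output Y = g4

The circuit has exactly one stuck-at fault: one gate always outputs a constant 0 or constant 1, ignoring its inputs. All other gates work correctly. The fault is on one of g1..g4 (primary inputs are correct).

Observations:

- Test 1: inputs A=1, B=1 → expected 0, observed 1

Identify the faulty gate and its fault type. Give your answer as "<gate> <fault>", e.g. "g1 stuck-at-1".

Fault-free values for test 1 (A=1, B=1): g1=0, g2=1, g3=0, g4=0, giving Y=0. Observed 1.
Test 1: faults giving observed 1 are {g4 stuck-at-1}.
Only g4 stuck-at-1 is consistent with every test.

g4 stuck-at-1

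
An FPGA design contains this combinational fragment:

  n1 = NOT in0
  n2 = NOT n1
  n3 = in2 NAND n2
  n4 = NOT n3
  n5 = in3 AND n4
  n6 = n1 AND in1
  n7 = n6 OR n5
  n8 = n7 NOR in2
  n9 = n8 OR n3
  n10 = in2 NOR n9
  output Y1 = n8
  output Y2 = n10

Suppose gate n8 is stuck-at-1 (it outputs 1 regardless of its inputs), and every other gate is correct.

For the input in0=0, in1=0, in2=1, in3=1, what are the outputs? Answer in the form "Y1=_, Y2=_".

Y1=1, Y2=0

Propagate with n8 forced: n1=1, n2=0, n3=1, n4=0, n5=0, n6=0, n7=0, n8=1 [stuck-at-1], n9=1, n10=0.
So the outputs are Y1=1, Y2=0. (Without the fault they would be Y1=0, Y2=0.)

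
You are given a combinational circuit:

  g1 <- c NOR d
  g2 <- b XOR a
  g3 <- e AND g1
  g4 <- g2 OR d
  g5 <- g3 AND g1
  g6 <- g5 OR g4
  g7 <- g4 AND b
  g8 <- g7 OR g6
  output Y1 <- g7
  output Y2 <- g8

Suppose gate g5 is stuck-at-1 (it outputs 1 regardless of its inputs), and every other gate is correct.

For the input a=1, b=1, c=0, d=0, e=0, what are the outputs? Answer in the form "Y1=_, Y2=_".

Y1=0, Y2=1

Propagate with g5 forced: g1=1, g2=0, g3=0, g4=0, g5=1 [stuck-at-1], g6=1, g7=0, g8=1.
So the outputs are Y1=0, Y2=1. (Without the fault they would be Y1=0, Y2=0.)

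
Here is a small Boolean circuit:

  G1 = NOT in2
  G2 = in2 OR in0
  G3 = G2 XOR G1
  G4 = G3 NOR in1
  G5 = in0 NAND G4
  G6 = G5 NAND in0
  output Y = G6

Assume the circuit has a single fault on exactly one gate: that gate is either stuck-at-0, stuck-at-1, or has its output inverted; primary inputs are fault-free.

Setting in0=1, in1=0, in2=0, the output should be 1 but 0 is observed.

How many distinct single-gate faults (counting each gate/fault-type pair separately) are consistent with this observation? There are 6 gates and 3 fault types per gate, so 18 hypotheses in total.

Fault-free: G1=1, G2=1, G3=0, G4=1, G5=0, G6=1 → 1. Observed 0.
  G1: stuck-at-0, inverted output ✓; others ✗
  G2: stuck-at-0, inverted output ✓; others ✗
  G3: stuck-at-1, inverted output ✓; others ✗
  G4: stuck-at-0, inverted output ✓; others ✗
  G5: stuck-at-1, inverted output ✓; others ✗
  G6: stuck-at-0, inverted output ✓; others ✗
Consistent faults: {G1 stuck-at-0, G1 inverted output, G2 stuck-at-0, G2 inverted output, G3 stuck-at-1, G3 inverted output, G4 stuck-at-0, G4 inverted output, G5 stuck-at-1, G5 inverted output, G6 stuck-at-0, G6 inverted output} — 12 in all.

12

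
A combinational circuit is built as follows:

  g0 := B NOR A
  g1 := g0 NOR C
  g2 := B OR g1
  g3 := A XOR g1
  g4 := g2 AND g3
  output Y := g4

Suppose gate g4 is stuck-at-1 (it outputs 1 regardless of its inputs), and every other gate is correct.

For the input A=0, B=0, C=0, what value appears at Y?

Propagate with g4 forced: g0=1, g1=0, g2=0, g3=0, g4=1 [stuck-at-1].
So Y = 1. (Without the fault it would be 0.)

1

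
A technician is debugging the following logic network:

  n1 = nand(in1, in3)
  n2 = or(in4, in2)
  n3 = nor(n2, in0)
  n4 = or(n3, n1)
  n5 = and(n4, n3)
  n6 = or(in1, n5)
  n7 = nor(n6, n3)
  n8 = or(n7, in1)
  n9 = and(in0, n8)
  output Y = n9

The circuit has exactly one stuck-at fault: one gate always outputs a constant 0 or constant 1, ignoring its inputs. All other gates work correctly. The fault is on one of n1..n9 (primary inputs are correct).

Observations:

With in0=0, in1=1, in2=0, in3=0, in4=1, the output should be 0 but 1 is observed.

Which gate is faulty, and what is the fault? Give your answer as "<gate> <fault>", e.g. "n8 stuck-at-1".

n9 stuck-at-1

Fault-free values for test 1 (in0=0, in1=1, in2=0, in3=0, in4=1): n1=1, n2=1, n3=0, n4=1, n5=0, n6=1, n7=0, n8=1, n9=0, giving Y=0. Observed 1.
Test 1: faults giving observed 1 are {n9 stuck-at-1}.
Only n9 stuck-at-1 is consistent with every test.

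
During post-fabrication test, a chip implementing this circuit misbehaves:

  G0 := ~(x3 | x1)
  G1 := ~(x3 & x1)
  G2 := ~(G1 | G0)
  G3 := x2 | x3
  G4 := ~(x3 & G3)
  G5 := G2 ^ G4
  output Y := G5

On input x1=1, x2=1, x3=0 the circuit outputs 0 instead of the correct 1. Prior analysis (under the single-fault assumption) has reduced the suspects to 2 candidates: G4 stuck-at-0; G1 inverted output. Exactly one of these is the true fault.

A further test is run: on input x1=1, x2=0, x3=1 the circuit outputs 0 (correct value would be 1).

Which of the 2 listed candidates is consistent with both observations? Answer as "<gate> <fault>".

Evaluate each candidate on input x1=1, x2=0, x3=1:
  G4 stuck-at-0: G0=0, G1=0, G2=1, G3=1, G4=0 [stuck-at-0], G5=1 → 1 — eliminated
  G1 inverted output: G0=0, G1=1 [inverted output], G2=0, G3=1, G4=0, G5=0 → 0 — matches
Only G1 inverted output reproduces the observed 0.

G1 inverted output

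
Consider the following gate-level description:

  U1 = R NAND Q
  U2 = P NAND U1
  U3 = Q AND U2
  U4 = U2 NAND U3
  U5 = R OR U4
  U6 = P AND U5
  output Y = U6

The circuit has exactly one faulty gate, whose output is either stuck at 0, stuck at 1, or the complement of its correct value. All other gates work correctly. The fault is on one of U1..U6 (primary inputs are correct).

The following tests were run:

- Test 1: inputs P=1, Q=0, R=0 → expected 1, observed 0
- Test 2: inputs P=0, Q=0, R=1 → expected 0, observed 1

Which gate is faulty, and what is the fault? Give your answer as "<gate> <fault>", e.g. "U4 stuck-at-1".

U6 inverted output

Fault-free values for test 1 (P=1, Q=0, R=0): U1=1, U2=0, U3=0, U4=1, U5=1, U6=1, giving Y=1. Observed 0.
Test 1: faults giving observed 0 are {U4 stuck-at-0, U4 inverted output, U5 stuck-at-0, U5 inverted output, U6 stuck-at-0, U6 inverted output}.
Test 2 (P=0, Q=0, R=1): fault-free U1=1, U2=1, U3=0, U4=1, U5=1, U6=0 → 0; observed 1. Eliminates U4 stuck-at-0, U4 inverted output, U5 stuck-at-0, U5 inverted output, U6 stuck-at-0.
Only U6 inverted output is consistent with every test.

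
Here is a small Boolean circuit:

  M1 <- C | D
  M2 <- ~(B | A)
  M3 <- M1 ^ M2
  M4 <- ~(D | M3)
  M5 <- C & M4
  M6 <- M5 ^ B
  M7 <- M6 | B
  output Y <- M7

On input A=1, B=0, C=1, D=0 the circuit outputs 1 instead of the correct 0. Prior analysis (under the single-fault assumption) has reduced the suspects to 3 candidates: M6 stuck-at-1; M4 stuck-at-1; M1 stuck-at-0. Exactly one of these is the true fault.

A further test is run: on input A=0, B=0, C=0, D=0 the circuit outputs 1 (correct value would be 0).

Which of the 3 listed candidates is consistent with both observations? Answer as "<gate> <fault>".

M6 stuck-at-1

Evaluate each candidate on input A=0, B=0, C=0, D=0:
  M6 stuck-at-1: M1=0, M2=1, M3=1, M4=0, M5=0, M6=1 [stuck-at-1], M7=1 → 1 — matches
  M4 stuck-at-1: M1=0, M2=1, M3=1, M4=1 [stuck-at-1], M5=0, M6=0, M7=0 → 0 — eliminated
  M1 stuck-at-0: M1=0 [stuck-at-0], M2=1, M3=1, M4=0, M5=0, M6=0, M7=0 → 0 — eliminated
Only M6 stuck-at-1 reproduces the observed 1.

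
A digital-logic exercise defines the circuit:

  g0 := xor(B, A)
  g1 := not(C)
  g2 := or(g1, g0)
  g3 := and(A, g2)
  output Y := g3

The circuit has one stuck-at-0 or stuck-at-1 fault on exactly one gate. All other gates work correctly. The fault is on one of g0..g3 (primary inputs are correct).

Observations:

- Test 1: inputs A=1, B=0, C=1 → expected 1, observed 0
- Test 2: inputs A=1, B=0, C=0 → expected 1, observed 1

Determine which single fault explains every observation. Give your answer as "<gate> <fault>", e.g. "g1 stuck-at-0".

Fault-free values for test 1 (A=1, B=0, C=1): g0=1, g1=0, g2=1, g3=1, giving Y=1. Observed 0.
Test 1: faults giving observed 0 are {g0 stuck-at-0, g2 stuck-at-0, g3 stuck-at-0}.
Test 2 (A=1, B=0, C=0): fault-free g0=1, g1=1, g2=1, g3=1 → 1; observed 1. Eliminates g2 stuck-at-0, g3 stuck-at-0.
Only g0 stuck-at-0 is consistent with every test.

g0 stuck-at-0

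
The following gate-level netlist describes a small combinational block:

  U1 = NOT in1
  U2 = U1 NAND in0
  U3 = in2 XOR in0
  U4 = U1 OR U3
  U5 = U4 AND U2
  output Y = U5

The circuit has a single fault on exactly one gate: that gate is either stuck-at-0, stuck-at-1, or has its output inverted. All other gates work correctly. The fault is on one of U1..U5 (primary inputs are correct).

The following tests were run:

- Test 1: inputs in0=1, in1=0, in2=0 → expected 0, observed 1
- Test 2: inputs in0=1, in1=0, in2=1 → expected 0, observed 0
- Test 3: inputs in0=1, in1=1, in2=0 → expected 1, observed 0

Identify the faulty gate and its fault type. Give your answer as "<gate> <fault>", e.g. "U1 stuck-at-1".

U1 inverted output

Fault-free values for test 1 (in0=1, in1=0, in2=0): U1=1, U2=0, U3=1, U4=1, U5=0, giving Y=0. Observed 1.
Test 1: faults giving observed 1 are {U1 stuck-at-0, U1 inverted output, U2 stuck-at-1, U2 inverted output, U5 stuck-at-1, U5 inverted output}.
Test 2 (in0=1, in1=0, in2=1): fault-free U1=1, U2=0, U3=0, U4=1, U5=0 → 0; observed 0. Eliminates U2 stuck-at-1, U2 inverted output, U5 stuck-at-1, U5 inverted output.
Test 3 (in0=1, in1=1, in2=0): fault-free U1=0, U2=1, U3=1, U4=1, U5=1 → 1; observed 0. Eliminates U1 stuck-at-0.
Only U1 inverted output is consistent with every test.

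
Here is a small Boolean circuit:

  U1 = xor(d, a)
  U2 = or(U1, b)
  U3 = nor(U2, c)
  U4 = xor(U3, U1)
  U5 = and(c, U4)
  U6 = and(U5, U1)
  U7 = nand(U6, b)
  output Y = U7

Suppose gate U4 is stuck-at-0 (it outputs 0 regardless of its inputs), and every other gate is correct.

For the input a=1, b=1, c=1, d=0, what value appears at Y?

1

Propagate with U4 forced: U1=1, U2=1, U3=0, U4=0 [stuck-at-0], U5=0, U6=0, U7=1.
So Y = 1. (Without the fault it would be 0.)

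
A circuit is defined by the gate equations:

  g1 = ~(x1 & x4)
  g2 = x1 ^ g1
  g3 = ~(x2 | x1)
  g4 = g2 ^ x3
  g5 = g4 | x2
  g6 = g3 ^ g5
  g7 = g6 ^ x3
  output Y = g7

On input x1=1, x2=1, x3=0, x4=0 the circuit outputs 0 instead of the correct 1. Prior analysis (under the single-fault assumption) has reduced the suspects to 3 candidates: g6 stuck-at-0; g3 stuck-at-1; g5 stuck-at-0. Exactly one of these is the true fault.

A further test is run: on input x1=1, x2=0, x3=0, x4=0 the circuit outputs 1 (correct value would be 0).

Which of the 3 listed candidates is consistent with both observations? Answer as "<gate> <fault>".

g3 stuck-at-1

Evaluate each candidate on input x1=1, x2=0, x3=0, x4=0:
  g6 stuck-at-0: g1=1, g2=0, g3=0, g4=0, g5=0, g6=0 [stuck-at-0], g7=0 → 0 — eliminated
  g3 stuck-at-1: g1=1, g2=0, g3=1 [stuck-at-1], g4=0, g5=0, g6=1, g7=1 → 1 — matches
  g5 stuck-at-0: g1=1, g2=0, g3=0, g4=0, g5=0 [stuck-at-0], g6=0, g7=0 → 0 — eliminated
Only g3 stuck-at-1 reproduces the observed 1.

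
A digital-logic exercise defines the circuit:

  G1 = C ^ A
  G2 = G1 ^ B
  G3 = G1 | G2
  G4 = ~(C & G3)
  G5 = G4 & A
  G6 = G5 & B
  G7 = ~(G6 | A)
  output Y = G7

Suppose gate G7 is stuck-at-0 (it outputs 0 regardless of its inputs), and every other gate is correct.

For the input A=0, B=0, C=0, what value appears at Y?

0

Propagate with G7 forced: G1=0, G2=0, G3=0, G4=1, G5=0, G6=0, G7=0 [stuck-at-0].
So Y = 0. (Without the fault it would be 1.)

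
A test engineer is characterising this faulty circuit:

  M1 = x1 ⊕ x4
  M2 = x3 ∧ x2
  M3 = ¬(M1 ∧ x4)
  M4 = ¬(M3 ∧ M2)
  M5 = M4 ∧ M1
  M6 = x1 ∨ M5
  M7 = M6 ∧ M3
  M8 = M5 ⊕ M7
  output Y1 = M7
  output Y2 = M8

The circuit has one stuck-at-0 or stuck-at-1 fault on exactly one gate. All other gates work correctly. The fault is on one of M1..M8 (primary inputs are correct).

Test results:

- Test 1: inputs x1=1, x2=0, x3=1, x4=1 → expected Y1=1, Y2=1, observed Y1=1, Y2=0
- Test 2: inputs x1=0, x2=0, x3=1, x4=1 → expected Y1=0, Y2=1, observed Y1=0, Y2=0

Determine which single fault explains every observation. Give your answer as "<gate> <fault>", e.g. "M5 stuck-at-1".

Fault-free values for test 1 (x1=1, x2=0, x3=1, x4=1): M1=0, M2=0, M3=1, M4=1, M5=0, M6=1, M7=1, M8=1, giving Y1=1, Y2=1. Observed Y1=1, Y2=0.
Test 1: faults giving observed Y1=1, Y2=0 are {M5 stuck-at-1, M8 stuck-at-0}.
Test 2 (x1=0, x2=0, x3=1, x4=1): fault-free M1=1, M2=0, M3=0, M4=1, M5=1, M6=1, M7=0, M8=1 → Y1=0, Y2=1; observed Y1=0, Y2=0. Eliminates M5 stuck-at-1.
Only M8 stuck-at-0 is consistent with every test.

M8 stuck-at-0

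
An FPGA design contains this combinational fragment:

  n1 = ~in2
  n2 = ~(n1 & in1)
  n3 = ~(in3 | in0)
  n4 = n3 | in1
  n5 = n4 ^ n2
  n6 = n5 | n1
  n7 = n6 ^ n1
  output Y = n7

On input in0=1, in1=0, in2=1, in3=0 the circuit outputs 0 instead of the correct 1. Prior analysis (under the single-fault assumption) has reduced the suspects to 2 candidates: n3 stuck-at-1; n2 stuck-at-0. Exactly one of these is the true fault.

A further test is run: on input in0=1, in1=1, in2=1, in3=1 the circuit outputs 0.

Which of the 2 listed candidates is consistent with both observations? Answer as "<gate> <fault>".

n3 stuck-at-1

Evaluate each candidate on input in0=1, in1=1, in2=1, in3=1:
  n3 stuck-at-1: n1=0, n2=1, n3=1 [stuck-at-1], n4=1, n5=0, n6=0, n7=0 → 0 — matches
  n2 stuck-at-0: n1=0, n2=0 [stuck-at-0], n3=0, n4=1, n5=1, n6=1, n7=1 → 1 — eliminated
Only n3 stuck-at-1 reproduces the observed 0.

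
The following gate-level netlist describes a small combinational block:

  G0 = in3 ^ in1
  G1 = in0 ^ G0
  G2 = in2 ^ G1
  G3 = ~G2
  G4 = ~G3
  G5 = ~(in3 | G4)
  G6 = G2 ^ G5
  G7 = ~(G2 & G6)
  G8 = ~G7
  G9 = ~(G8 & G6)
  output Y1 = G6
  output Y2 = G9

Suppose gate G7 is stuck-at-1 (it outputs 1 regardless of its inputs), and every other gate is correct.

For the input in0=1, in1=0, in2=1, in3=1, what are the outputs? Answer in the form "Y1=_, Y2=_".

Propagate with G7 forced: G0=1, G1=0, G2=1, G3=0, G4=1, G5=0, G6=1, G7=1 [stuck-at-1], G8=0, G9=1.
So the outputs are Y1=1, Y2=1. (Without the fault they would be Y1=1, Y2=0.)

Y1=1, Y2=1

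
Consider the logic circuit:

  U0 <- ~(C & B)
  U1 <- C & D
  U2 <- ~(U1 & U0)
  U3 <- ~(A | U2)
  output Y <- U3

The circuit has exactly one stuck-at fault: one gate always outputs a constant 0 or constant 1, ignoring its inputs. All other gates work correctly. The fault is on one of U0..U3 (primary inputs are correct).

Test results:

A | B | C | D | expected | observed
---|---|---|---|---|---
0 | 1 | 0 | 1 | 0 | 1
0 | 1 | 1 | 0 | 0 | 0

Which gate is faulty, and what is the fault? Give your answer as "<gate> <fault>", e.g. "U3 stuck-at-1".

Fault-free values for test 1 (A=0, B=1, C=0, D=1): U0=1, U1=0, U2=1, U3=0, giving Y=0. Observed 1.
Test 1: faults giving observed 1 are {U1 stuck-at-1, U2 stuck-at-0, U3 stuck-at-1}.
Test 2 (A=0, B=1, C=1, D=0): fault-free U0=0, U1=0, U2=1, U3=0 → 0; observed 0. Eliminates U2 stuck-at-0, U3 stuck-at-1.
Only U1 stuck-at-1 is consistent with every test.

U1 stuck-at-1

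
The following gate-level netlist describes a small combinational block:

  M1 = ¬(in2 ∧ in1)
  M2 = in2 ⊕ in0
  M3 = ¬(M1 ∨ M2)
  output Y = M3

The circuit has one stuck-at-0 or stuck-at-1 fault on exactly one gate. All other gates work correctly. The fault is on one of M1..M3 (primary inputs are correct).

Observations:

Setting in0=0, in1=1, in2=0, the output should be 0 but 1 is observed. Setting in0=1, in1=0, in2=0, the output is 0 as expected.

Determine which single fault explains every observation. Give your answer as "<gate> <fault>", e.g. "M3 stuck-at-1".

M1 stuck-at-0

Fault-free values for test 1 (in0=0, in1=1, in2=0): M1=1, M2=0, M3=0, giving Y=0. Observed 1.
Test 1: faults giving observed 1 are {M1 stuck-at-0, M3 stuck-at-1}.
Test 2 (in0=1, in1=0, in2=0): fault-free M1=1, M2=1, M3=0 → 0; observed 0. Eliminates M3 stuck-at-1.
Only M1 stuck-at-0 is consistent with every test.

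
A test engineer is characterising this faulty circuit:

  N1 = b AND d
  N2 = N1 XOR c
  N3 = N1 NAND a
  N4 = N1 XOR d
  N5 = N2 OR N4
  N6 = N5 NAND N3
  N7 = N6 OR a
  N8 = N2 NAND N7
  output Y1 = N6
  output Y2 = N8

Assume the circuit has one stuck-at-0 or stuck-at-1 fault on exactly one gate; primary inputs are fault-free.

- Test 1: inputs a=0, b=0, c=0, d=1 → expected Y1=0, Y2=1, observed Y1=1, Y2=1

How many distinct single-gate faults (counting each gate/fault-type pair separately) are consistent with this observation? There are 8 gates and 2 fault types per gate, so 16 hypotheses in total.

Fault-free: N1=0, N2=0, N3=1, N4=1, N5=1, N6=0, N7=0, N8=1 → Y1=0, Y2=1. Observed Y1=1, Y2=1.
  N1: none of the 2 fault types match ✗
  N2: none of the 2 fault types match ✗
  N3: stuck-at-0 ✓; others ✗
  N4: stuck-at-0 ✓; others ✗
  N5: stuck-at-0 ✓; others ✗
  N6: stuck-at-1 ✓; others ✗
  N7: none of the 2 fault types match ✗
  N8: none of the 2 fault types match ✗
Consistent faults: {N3 stuck-at-0, N4 stuck-at-0, N5 stuck-at-0, N6 stuck-at-1} — 4 in all.

4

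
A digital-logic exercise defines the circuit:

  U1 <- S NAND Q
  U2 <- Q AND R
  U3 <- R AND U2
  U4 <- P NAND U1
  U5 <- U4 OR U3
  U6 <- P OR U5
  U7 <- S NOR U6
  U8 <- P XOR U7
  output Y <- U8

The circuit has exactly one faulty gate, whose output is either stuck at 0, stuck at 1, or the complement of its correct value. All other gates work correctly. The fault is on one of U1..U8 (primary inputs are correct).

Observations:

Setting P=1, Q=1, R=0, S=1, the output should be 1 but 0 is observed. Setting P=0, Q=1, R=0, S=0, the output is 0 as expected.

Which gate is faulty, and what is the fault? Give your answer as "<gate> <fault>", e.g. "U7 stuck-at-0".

Fault-free values for test 1 (P=1, Q=1, R=0, S=1): U1=0, U2=0, U3=0, U4=1, U5=1, U6=1, U7=0, U8=1, giving Y=1. Observed 0.
Test 1: faults giving observed 0 are {U7 stuck-at-1, U7 inverted output, U8 stuck-at-0, U8 inverted output}.
Test 2 (P=0, Q=1, R=0, S=0): fault-free U1=1, U2=0, U3=0, U4=1, U5=1, U6=1, U7=0, U8=0 → 0; observed 0. Eliminates U7 stuck-at-1, U7 inverted output, U8 inverted output.
Only U8 stuck-at-0 is consistent with every test.

U8 stuck-at-0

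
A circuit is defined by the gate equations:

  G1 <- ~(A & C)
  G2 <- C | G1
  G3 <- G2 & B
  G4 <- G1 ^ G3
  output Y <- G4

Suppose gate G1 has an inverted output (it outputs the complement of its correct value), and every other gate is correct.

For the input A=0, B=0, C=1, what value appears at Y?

Propagate with G1 forced: G1=0 [inverted output], G2=1, G3=0, G4=0.
So Y = 0. (Without the fault it would be 1.)

0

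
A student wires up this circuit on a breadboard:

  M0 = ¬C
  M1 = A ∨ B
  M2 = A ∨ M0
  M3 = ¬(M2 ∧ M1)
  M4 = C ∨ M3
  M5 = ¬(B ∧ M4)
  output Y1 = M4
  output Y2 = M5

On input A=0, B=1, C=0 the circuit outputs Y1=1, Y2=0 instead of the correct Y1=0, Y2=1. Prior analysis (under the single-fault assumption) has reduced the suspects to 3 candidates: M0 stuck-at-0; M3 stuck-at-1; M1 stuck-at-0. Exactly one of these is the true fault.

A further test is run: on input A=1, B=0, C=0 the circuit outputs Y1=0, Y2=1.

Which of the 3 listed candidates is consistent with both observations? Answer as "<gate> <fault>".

Evaluate each candidate on input A=1, B=0, C=0:
  M0 stuck-at-0: M0=0 [stuck-at-0], M1=1, M2=1, M3=0, M4=0, M5=1 → Y1=0, Y2=1 — matches
  M3 stuck-at-1: M0=1, M1=1, M2=1, M3=1 [stuck-at-1], M4=1, M5=1 → Y1=1, Y2=1 — eliminated
  M1 stuck-at-0: M0=1, M1=0 [stuck-at-0], M2=1, M3=1, M4=1, M5=1 → Y1=1, Y2=1 — eliminated
Only M0 stuck-at-0 reproduces the observed Y1=0, Y2=1.

M0 stuck-at-0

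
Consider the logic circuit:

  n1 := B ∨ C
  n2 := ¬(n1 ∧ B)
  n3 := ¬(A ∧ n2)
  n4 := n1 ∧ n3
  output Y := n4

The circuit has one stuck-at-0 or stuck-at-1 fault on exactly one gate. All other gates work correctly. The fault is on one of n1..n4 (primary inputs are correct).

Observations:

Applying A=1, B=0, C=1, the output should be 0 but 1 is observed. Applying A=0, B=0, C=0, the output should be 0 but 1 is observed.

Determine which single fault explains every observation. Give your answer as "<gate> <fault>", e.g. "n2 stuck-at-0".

n4 stuck-at-1

Fault-free values for test 1 (A=1, B=0, C=1): n1=1, n2=1, n3=0, n4=0, giving Y=0. Observed 1.
Test 1: faults giving observed 1 are {n2 stuck-at-0, n3 stuck-at-1, n4 stuck-at-1}.
Test 2 (A=0, B=0, C=0): fault-free n1=0, n2=1, n3=1, n4=0 → 0; observed 1. Eliminates n2 stuck-at-0, n3 stuck-at-1.
Only n4 stuck-at-1 is consistent with every test.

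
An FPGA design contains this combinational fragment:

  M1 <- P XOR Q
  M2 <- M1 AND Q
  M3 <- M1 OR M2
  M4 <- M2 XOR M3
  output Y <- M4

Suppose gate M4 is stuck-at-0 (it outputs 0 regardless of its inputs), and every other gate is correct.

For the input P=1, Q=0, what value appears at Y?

Propagate with M4 forced: M1=1, M2=0, M3=1, M4=0 [stuck-at-0].
So Y = 0. (Without the fault it would be 1.)

0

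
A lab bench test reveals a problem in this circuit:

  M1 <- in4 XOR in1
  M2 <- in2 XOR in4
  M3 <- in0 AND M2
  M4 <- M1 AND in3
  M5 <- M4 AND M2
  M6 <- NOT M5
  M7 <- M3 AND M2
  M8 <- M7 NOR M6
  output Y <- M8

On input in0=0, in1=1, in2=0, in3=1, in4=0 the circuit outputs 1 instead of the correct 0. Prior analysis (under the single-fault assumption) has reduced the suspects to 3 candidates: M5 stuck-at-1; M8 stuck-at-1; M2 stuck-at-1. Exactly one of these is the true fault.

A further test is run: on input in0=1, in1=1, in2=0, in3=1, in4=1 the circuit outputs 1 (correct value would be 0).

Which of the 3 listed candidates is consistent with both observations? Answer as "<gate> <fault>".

Evaluate each candidate on input in0=1, in1=1, in2=0, in3=1, in4=1:
  M5 stuck-at-1: M1=0, M2=1, M3=1, M4=0, M5=1 [stuck-at-1], M6=0, M7=1, M8=0 → 0 — eliminated
  M8 stuck-at-1: M1=0, M2=1, M3=1, M4=0, M5=0, M6=1, M7=1, M8=1 [stuck-at-1] → 1 — matches
  M2 stuck-at-1: M1=0, M2=1 [stuck-at-1], M3=1, M4=0, M5=0, M6=1, M7=1, M8=0 → 0 — eliminated
Only M8 stuck-at-1 reproduces the observed 1.

M8 stuck-at-1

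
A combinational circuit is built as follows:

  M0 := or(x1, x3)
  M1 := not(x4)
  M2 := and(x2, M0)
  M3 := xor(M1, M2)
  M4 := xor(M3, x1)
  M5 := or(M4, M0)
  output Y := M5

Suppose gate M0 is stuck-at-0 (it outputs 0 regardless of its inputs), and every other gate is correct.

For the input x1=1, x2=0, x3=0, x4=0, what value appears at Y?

0

Propagate with M0 forced: M0=0 [stuck-at-0], M1=1, M2=0, M3=1, M4=0, M5=0.
So Y = 0. (Without the fault it would be 1.)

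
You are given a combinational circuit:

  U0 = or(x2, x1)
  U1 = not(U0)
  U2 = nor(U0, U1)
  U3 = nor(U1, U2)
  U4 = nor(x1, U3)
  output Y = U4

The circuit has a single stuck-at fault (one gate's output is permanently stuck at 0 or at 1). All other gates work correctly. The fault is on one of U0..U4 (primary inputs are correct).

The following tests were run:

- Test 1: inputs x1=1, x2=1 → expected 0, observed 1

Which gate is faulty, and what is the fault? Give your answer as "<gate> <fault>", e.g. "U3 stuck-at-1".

U4 stuck-at-1

Fault-free values for test 1 (x1=1, x2=1): U0=1, U1=0, U2=0, U3=1, U4=0, giving Y=0. Observed 1.
Test 1: faults giving observed 1 are {U4 stuck-at-1}.
Only U4 stuck-at-1 is consistent with every test.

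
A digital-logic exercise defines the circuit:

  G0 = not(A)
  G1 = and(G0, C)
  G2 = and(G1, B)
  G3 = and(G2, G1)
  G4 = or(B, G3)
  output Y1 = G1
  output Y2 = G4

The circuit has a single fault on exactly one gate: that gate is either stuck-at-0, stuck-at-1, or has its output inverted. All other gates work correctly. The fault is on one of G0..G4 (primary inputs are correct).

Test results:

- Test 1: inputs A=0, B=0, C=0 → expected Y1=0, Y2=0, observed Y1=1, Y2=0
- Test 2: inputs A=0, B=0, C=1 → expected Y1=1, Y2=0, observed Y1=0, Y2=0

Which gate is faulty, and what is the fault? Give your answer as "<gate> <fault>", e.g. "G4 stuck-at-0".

G1 inverted output

Fault-free values for test 1 (A=0, B=0, C=0): G0=1, G1=0, G2=0, G3=0, G4=0, giving Y1=0, Y2=0. Observed Y1=1, Y2=0.
Test 1: faults giving observed Y1=1, Y2=0 are {G1 stuck-at-1, G1 inverted output}.
Test 2 (A=0, B=0, C=1): fault-free G0=1, G1=1, G2=0, G3=0, G4=0 → Y1=1, Y2=0; observed Y1=0, Y2=0. Eliminates G1 stuck-at-1.
Only G1 inverted output is consistent with every test.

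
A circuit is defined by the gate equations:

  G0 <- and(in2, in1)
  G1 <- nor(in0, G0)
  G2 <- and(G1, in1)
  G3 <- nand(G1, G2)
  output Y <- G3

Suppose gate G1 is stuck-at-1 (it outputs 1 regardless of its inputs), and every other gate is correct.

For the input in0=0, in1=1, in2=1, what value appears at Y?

0

Propagate with G1 forced: G0=1, G1=1 [stuck-at-1], G2=1, G3=0.
So Y = 0. (Without the fault it would be 1.)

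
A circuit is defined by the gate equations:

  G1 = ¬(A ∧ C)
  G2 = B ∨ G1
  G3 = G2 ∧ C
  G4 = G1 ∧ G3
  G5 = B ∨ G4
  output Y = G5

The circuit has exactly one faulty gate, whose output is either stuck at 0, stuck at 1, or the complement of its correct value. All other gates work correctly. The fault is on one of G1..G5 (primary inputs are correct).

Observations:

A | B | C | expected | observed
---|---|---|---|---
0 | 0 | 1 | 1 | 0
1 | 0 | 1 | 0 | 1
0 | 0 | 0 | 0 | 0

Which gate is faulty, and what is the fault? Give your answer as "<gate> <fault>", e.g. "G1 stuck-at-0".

Fault-free values for test 1 (A=0, B=0, C=1): G1=1, G2=1, G3=1, G4=1, G5=1, giving Y=1. Observed 0.
Test 1: faults giving observed 0 are {G1 stuck-at-0, G1 inverted output, G2 stuck-at-0, G2 inverted output, G3 stuck-at-0, G3 inverted output, G4 stuck-at-0, G4 inverted output, G5 stuck-at-0, G5 inverted output}.
Test 2 (A=1, B=0, C=1): fault-free G1=0, G2=0, G3=0, G4=0, G5=0 → 0; observed 1. Eliminates G1 stuck-at-0, G2 stuck-at-0, G2 inverted output, G3 stuck-at-0, G3 inverted output, G4 stuck-at-0, G5 stuck-at-0.
Test 3 (A=0, B=0, C=0): fault-free G1=1, G2=1, G3=0, G4=0, G5=0 → 0; observed 0. Eliminates G4 inverted output, G5 inverted output.
Only G1 inverted output is consistent with every test.

G1 inverted output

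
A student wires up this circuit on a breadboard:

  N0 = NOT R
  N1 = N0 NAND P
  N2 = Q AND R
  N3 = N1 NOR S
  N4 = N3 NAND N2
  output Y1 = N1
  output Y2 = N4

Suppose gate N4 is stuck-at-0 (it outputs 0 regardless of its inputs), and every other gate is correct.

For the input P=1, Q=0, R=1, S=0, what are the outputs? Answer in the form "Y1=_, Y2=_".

Y1=1, Y2=0

Propagate with N4 forced: N0=0, N1=1, N2=0, N3=0, N4=0 [stuck-at-0].
So the outputs are Y1=1, Y2=0. (Without the fault they would be Y1=1, Y2=1.)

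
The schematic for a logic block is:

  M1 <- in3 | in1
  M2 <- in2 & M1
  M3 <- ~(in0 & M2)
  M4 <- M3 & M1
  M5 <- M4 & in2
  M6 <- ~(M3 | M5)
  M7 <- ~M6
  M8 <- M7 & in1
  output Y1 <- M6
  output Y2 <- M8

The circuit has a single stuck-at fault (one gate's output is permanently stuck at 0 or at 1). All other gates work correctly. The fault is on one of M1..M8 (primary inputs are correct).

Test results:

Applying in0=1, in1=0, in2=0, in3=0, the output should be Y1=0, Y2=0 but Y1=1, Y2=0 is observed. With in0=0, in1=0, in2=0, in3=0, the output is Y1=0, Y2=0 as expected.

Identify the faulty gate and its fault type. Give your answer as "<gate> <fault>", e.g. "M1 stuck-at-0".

M2 stuck-at-1

Fault-free values for test 1 (in0=1, in1=0, in2=0, in3=0): M1=0, M2=0, M3=1, M4=0, M5=0, M6=0, M7=1, M8=0, giving Y1=0, Y2=0. Observed Y1=1, Y2=0.
Test 1: faults giving observed Y1=1, Y2=0 are {M2 stuck-at-1, M3 stuck-at-0, M6 stuck-at-1}.
Test 2 (in0=0, in1=0, in2=0, in3=0): fault-free M1=0, M2=0, M3=1, M4=0, M5=0, M6=0, M7=1, M8=0 → Y1=0, Y2=0; observed Y1=0, Y2=0. Eliminates M3 stuck-at-0, M6 stuck-at-1.
Only M2 stuck-at-1 is consistent with every test.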